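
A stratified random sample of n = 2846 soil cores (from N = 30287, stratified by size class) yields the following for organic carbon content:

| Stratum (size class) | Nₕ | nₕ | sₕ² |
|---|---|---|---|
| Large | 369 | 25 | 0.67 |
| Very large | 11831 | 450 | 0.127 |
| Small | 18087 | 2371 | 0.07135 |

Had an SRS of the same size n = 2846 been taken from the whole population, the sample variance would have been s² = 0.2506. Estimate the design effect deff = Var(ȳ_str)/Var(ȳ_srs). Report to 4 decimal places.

0.6826

Var(ȳ_str) = Σ Wₕ²(1−fₕ)sₕ²/nₕ with Wₕ = Nₕ/30287:
  Large: (369/30287)²·(1−25/369)·0.67/25 = 3.7085752 × 10^-6
  Very large: (11831/30287)²·(1−450/11831)·0.127/450 = 4.1426722 × 10^-5
  Small: (18087/30287)²·(1−2371/18087)·0.07135/2371 = 9.3252067 × 10^-6
  → Var(ȳ_str) = 5.4460504 × 10^-5.
Var(ȳ_srs) = (1 − 2846/30287)·0.2506/2846 = 7.9779231 × 10^-5.
deff = (5.4460504 × 10^-5) / (7.9779231 × 10^-5) = 0.6826.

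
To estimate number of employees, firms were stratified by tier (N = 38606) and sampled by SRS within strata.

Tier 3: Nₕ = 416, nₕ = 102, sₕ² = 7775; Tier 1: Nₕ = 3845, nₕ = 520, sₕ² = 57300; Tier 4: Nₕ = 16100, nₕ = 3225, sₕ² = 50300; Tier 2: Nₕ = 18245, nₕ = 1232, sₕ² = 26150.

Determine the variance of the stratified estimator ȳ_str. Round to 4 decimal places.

Var(ȳ_str) = Σₕ Wₕ²(1 − fₕ)sₕ²/nₕ with Wₕ = Nₕ/N, N = 38606.
Tier 3: Wₕ = 0.01077553; term = 0.01077553²·(1 − 0.24519231)·7775/102 = 0.0066805711.
Tier 1: Wₕ = 0.09959592; term = 0.09959592²·(1 − 0.13524057)·57300/520 = 0.94521294.
Tier 4: Wₕ = 0.41703362; term = 0.41703362²·(1 − 0.20031056)·50300/3225 = 2.1692108.
Tier 2: Wₕ = 0.47259493; term = 0.47259493²·(1 − 0.06752535)·26150/1232 = 4.4205483.
Sum = 7.5416526.

7.5417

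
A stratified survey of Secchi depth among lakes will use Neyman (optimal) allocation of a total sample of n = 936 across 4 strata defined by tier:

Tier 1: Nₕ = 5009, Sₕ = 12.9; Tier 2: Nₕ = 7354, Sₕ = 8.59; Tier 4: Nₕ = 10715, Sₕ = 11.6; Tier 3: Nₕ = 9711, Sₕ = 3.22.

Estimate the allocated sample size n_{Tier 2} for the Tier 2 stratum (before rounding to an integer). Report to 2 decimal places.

208.67

Neyman allocation: nₕ = n·NₕSₕ / Σⱼ NⱼSⱼ.
Σ NⱼSⱼ = 5009·12.9 + 7354·8.59 + 10715·11.6 + 9711·3.22 = 283350.38.
n_{Tier 2} = 936·7354·8.59 / 283350.38 = 208.67.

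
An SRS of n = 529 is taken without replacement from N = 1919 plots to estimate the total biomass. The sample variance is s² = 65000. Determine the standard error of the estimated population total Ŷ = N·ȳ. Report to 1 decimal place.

18104.0

Var(Ŷ) = N²·Var(ȳ) = N²·(1 − n/N)·s²/n.
f = 529/1919 = 0.27566441; Var(ȳ) = 0.72433559·65000/529 = 89.001538.
Var(Ŷ) = 1919² · 89.001538 = 3.2775359 × 10^8.
SE(Ŷ) = √(3.2775359 × 10^8) = 18104.0.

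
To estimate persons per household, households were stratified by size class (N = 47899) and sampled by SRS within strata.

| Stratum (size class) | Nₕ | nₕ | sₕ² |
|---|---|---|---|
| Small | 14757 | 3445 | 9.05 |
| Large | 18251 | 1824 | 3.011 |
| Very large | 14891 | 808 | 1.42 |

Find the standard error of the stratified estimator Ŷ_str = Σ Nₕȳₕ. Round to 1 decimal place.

1141.0

Var(Ŷ_str) = Σₕ Nₕ²(1 − fₕ)sₕ²/nₕ.
Small: 14757²·(1 − 3445/14757)·9.05/3445 = 438527.49.
Large: 18251²·(1 − 1824/18251)·3.011/1824 = 494915.26.
Very large: 14891²·(1 − 808/14891)·1.42/808 = 368549.67.
Sum = 1.3019924 × 10^6.
SE = √(1.3019924 × 10^6) = 1141.0.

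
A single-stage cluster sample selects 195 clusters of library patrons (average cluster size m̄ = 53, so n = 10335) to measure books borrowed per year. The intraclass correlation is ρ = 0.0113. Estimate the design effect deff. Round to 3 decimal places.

1.588

deff = 1 + (53 − 1)·0.0113 = 1 + 0.5876 = 1.5876.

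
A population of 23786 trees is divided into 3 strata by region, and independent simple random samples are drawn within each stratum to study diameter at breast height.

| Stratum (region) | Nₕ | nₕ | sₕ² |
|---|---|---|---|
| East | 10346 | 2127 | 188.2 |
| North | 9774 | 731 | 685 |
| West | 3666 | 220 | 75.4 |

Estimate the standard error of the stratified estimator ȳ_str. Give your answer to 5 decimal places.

Var(ȳ_str) = Σₕ Wₕ²(1 − fₕ)sₕ²/nₕ with Wₕ = Nₕ/N, N = 23786.
East: Wₕ = 0.43496174; term = 0.43496174²·(1 − 0.20558670)·188.2/2127 = 0.013298442.
North: Wₕ = 0.41091398; term = 0.41091398²·(1 − 0.07479026)·685/731 = 0.14639129.
West: Wₕ = 0.15412427; term = 0.15412427²·(1 − 0.06001091)·75.4/220 = 0.0076526803.
Sum = 0.16734241.
SE = √(0.16734241) = 0.40908.

0.40908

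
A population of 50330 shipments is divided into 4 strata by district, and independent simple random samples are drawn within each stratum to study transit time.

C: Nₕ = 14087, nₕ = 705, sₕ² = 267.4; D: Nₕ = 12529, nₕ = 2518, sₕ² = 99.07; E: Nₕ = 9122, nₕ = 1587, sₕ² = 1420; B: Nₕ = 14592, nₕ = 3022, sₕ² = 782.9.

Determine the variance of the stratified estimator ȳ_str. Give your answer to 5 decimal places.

Var(ȳ_str) = Σₕ Wₕ²(1 − fₕ)sₕ²/nₕ with Wₕ = Nₕ/N, N = 50330.
C: Wₕ = 0.27989271; term = 0.27989271²·(1 − 0.05004614)·267.4/705 = 0.028226561.
D: Wₕ = 0.24893702; term = 0.24893702²·(1 − 0.20097374)·99.07/2518 = 0.0019481682.
E: Wₕ = 0.18124379; term = 0.18124379²·(1 − 0.17397501)·1420/1587 = 0.024279005.
B: Wₕ = 0.28992649; term = 0.28992649²·(1 − 0.20709978)·782.9/3022 = 0.017266573.
Sum = 0.071720307.

0.07172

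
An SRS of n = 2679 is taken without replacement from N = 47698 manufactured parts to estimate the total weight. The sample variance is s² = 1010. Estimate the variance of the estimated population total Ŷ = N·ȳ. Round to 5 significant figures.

Var(Ŷ) = N²·Var(ȳ) = N²·(1 − n/N)·s²/n.
f = 2679/47698 = 0.05616588; Var(ȳ) = 0.94383412·1010/2679 = 0.35583145.
Var(Ŷ) = 47698² · 0.35583145 = 8.0955185 × 10^8.

8.0955 × 10^8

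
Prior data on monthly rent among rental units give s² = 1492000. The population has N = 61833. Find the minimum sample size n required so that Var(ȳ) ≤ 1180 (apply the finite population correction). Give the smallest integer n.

Without fpc, n₀ = s²/D = 1492000/1180 = 1264.4068.
With fpc, (1 − n/N)·s²/n ≤ D requires n ≥ n₀/(1 + n₀/N) = 1264.4068/(1 + 1264.4068/61833) = 1239.0694.
Rounding up, n = 1240.

1240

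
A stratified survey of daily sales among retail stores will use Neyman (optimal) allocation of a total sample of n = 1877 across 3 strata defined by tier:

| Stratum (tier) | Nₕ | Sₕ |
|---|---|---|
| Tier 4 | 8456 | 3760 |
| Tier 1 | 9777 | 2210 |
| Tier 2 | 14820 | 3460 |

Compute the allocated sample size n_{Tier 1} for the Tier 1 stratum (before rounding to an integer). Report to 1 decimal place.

Neyman allocation: nₕ = n·NₕSₕ / Σⱼ NⱼSⱼ.
Σ NⱼSⱼ = 8456·3760 + 9777·2210 + 14820·3460 = 1.0467893 × 10^8.
n_{Tier 1} = 1877·9777·2210 / (1.0467893 × 10^8) = 387.4.

387.4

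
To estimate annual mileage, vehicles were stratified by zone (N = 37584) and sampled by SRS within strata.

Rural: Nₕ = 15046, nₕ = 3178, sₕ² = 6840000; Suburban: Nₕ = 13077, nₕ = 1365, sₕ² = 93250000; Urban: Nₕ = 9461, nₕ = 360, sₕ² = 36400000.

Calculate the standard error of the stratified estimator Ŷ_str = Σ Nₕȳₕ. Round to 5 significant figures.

4.4219 × 10^6

Var(Ŷ_str) = Σₕ Nₕ²(1 − fₕ)sₕ²/nₕ.
Rural: 15046²·(1 − 3178/15046)·6840000/3178 = 3.8432692 × 10^11.
Suburban: 13077²·(1 − 1365/13077)·93250000/1365 = 1.046298 × 10^13.
Urban: 9461²·(1 − 360/9461)·36400000/360 = 8.7061278 × 10^12.
Sum = 1.9553435 × 10^13.
SE = √(1.9553435 × 10^13) = 4.4219 × 10^6.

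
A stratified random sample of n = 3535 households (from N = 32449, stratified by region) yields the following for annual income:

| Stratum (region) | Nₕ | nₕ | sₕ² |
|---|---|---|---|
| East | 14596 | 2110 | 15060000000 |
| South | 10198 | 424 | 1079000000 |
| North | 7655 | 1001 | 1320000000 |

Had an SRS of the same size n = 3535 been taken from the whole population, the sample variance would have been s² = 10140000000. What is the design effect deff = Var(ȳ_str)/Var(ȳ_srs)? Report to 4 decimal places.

0.6025

Var(ȳ_str) = Σ Wₕ²(1−fₕ)sₕ²/nₕ with Wₕ = Nₕ/32449:
  East: (14596/32449)²·(1−2110/14596)·15060000000/2110 = 1.23537 × 10^6
  South: (10198/32449)²·(1−424/10198)·1079000000/424 = 240901.94
  North: (7655/32449)²·(1−1001/7655)·1320000000/1001 = 63791.852
  → Var(ȳ_str) = 1.5400638 × 10^6.
Var(ȳ_srs) = (1 − 3535/32449)·10140000000/3535 = 2.5559679 × 10^6.
deff = (1.5400638 × 10^6) / (2.5559679 × 10^6) = 0.6025.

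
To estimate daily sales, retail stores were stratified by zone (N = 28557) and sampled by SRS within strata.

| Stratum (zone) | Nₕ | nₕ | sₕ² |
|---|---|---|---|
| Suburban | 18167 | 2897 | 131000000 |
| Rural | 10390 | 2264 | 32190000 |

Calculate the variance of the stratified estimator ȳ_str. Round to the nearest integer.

16854

Var(ȳ_str) = Σₕ Wₕ²(1 − fₕ)sₕ²/nₕ with Wₕ = Nₕ/N, N = 28557.
Suburban: Wₕ = 0.63616626; term = 0.63616626²·(1 − 0.15946496)·131000000/2897 = 15382.251.
Rural: Wₕ = 0.36383374; term = 0.36383374²·(1 − 0.21790183)·32190000/2264 = 1472.0134.
Sum = 16854.264.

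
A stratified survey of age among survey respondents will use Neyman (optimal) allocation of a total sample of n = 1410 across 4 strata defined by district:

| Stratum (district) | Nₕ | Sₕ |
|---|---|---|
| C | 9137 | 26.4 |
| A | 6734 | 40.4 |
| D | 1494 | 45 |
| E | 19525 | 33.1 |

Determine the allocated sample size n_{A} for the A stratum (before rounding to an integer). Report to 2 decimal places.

Neyman allocation: nₕ = n·NₕSₕ / Σⱼ NⱼSⱼ.
Σ NⱼSⱼ = 9137·26.4 + 6734·40.4 + 1494·45 + 19525·33.1 = 1.2267779 × 10^6.
n_{A} = 1410·6734·40.4 / (1.2267779 × 10^6) = 312.69.

312.69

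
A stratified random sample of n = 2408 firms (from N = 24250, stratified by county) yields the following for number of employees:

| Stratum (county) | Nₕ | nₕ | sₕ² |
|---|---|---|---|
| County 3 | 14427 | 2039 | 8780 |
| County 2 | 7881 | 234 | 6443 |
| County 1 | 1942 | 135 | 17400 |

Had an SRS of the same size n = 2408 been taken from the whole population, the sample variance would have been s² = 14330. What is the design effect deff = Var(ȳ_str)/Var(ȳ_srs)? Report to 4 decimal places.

0.9141

Var(ȳ_str) = Σ Wₕ²(1−fₕ)sₕ²/nₕ with Wₕ = Nₕ/24250:
  County 3: (14427/24250)²·(1−2039/14427)·8780/2039 = 1.3086727
  County 2: (7881/24250)²·(1−234/7881)·6443/234 = 2.8217674
  County 1: (1942/24250)²·(1−135/1942)·17400/135 = 0.76912933
  → Var(ȳ_str) = 4.8995694.
Var(ȳ_srs) = (1 − 2408/24250)·14330/2408 = 5.3600688.
deff = 4.8995694 / 5.3600688 = 0.9141.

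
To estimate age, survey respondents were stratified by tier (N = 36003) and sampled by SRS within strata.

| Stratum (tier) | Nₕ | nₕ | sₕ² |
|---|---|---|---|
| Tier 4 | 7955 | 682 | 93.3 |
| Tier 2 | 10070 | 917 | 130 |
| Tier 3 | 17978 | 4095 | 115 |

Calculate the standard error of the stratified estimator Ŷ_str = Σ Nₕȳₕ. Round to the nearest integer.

5291

Var(Ŷ_str) = Σₕ Nₕ²(1 − fₕ)sₕ²/nₕ.
Tier 4: 7955²·(1 − 682/7955)·93.3/682 = 7.9150022 × 10^6.
Tier 2: 10070²·(1 − 917/10070)·130/917 = 1.3066731 × 10^7.
Tier 3: 17978²·(1 − 4095/17978)·115/4095 = 7.0092029 × 10^6.
Sum = 2.7990936 × 10^7.
SE = √(2.7990936 × 10^7) = 5291.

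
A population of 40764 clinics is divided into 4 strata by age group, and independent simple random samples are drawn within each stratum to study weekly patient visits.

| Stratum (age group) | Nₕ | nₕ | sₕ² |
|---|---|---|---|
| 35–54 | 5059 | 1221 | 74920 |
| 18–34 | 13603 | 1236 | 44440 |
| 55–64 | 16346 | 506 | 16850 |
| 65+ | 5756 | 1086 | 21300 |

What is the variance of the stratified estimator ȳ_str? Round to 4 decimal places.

Var(ȳ_str) = Σₕ Wₕ²(1 − fₕ)sₕ²/nₕ with Wₕ = Nₕ/N, N = 40764.
35–54: Wₕ = 0.12410460; term = 0.12410460²·(1 − 0.24135205)·74920/1221 = 0.71696535.
18–34: Wₕ = 0.33370131; term = 0.33370131²·(1 − 0.09086231)·44440/1236 = 3.6399972.
55–64: Wₕ = 0.40099107; term = 0.40099107²·(1 − 0.03095559)·16850/506 = 5.1887468.
65+: Wₕ = 0.14120302; term = 0.14120302²·(1 − 0.18867269)·21300/1086 = 0.31727354.
Sum = 9.8629829.

9.8630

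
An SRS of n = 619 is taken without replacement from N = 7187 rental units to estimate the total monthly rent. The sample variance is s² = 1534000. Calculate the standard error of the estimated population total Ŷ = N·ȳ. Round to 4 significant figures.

342000

Var(Ŷ) = N²·Var(ȳ) = N²·(1 − n/N)·s²/n.
f = 619/7187 = 0.08612773; Var(ȳ) = 0.91387227·1534000/619 = 2264.7497.
Var(Ŷ) = 7187² · 2264.7497 = 1.1698105 × 10^11.
SE(Ŷ) = √(1.1698105 × 10^11) = 342000.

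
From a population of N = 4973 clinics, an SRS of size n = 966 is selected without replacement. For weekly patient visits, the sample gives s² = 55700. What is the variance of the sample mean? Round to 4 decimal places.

46.4600

Under SRS without replacement, Var(ȳ) = (1 − f)·s²/n with f = n/N = 966/4973 = 0.19424894.
Var(ȳ) = (1 − 0.19424894)·55700/966 = 0.80575106·57.660455 = 46.459973.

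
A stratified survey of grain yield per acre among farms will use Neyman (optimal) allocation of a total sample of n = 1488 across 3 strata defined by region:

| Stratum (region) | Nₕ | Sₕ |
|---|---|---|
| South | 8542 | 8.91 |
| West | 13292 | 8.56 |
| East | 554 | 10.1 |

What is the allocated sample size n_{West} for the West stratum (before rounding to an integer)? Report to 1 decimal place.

866.1

Neyman allocation: nₕ = n·NₕSₕ / Σⱼ NⱼSⱼ.
Σ NⱼSⱼ = 8542·8.91 + 13292·8.56 + 554·10.1 = 195484.14.
n_{West} = 1488·13292·8.56 / 195484.14 = 866.1.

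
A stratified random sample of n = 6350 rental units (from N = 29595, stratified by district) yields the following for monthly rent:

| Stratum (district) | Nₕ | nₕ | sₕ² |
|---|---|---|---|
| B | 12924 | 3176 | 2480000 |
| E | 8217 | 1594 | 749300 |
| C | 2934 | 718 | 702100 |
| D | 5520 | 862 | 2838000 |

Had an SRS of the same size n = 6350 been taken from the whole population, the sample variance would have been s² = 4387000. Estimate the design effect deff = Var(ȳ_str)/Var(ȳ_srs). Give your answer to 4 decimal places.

Var(ȳ_str) = Σ Wₕ²(1−fₕ)sₕ²/nₕ with Wₕ = Nₕ/29595:
  B: (12924/29595)²·(1−3176/12924)·2480000/3176 = 112.31738
  E: (8217/29595)²·(1−1594/8217)·749300/1594 = 29.207795
  C: (2934/29595)²·(1−718/2934)·702100/718 = 7.2588481
  D: (5520/29595)²·(1−862/5520)·2838000/862 = 96.651144
  → Var(ȳ_str) = 245.43517.
Var(ȳ_srs) = (1 − 6350/29595)·4387000/6350 = 542.63164.
deff = 245.43517 / 542.63164 = 0.4523.

0.4523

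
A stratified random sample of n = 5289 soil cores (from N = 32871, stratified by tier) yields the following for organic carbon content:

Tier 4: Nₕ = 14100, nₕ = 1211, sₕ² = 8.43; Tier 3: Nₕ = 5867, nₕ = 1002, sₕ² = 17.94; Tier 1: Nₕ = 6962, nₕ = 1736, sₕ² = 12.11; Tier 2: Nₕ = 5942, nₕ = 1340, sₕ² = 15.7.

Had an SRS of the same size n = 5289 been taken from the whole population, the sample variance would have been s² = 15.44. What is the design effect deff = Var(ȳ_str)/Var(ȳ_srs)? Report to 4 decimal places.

0.8880

Var(ȳ_str) = Σ Wₕ²(1−fₕ)sₕ²/nₕ with Wₕ = Nₕ/32871:
  Tier 4: (14100/32871)²·(1−1211/14100)·8.43/1211 = 0.0011708356
  Tier 3: (5867/32871)²·(1−1002/5867)·17.94/1002 = 4.7296371 × 10^-4
  Tier 1: (6962/32871)²·(1−1736/6962)·12.11/1736 = 2.3489405 × 10^-4
  Tier 2: (5942/32871)²·(1−1340/5942)·15.7/1340 = 2.965161 × 10^-4
  → Var(ȳ_str) = 0.0021752095.
Var(ȳ_srs) = (1 − 5289/32871)·15.44/5289 = 0.0024495515.
deff = 0.0021752095 / 0.0024495515 = 0.8880.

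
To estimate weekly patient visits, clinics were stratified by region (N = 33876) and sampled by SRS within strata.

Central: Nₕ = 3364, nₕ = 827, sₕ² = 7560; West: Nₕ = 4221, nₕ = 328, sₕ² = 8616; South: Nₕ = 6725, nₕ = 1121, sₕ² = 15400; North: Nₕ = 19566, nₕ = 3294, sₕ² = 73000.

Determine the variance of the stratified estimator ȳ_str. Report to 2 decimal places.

Var(ȳ_str) = Σₕ Wₕ²(1 − fₕ)sₕ²/nₕ with Wₕ = Nₕ/N, N = 33876.
Central: Wₕ = 0.09930334; term = 0.09930334²·(1 − 0.24583829)·7560/827 = 0.067984278.
West: Wₕ = 0.12460149; term = 0.12460149²·(1 − 0.07770670)·8616/328 = 0.37613812.
South: Wₕ = 0.19851812; term = 0.19851812²·(1 − 0.16669145)·15400/1121 = 0.45115033.
North: Wₕ = 0.57757705; term = 0.57757705²·(1 − 0.16835327)·73000/3294 = 6.1483418.
Sum = 7.0436145.

7.04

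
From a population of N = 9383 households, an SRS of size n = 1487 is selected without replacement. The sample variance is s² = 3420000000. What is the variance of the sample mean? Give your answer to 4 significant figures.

1.935 × 10^6

Under SRS without replacement, Var(ȳ) = (1 − f)·s²/n with f = n/N = 1487/9383 = 0.15847810.
Var(ȳ) = (1 − 0.15847810)·3420000000/1487 = 0.84152190·2.2999328 × 10^6 = 1.9354438 × 10^6.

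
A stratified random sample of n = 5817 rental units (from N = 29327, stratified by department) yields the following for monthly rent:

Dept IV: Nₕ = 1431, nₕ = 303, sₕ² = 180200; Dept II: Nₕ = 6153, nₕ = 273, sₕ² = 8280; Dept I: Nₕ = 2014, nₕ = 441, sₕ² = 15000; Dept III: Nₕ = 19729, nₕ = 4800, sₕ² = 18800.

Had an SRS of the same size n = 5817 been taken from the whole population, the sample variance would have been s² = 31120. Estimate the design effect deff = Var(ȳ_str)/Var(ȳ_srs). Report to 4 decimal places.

0.8997

Var(ȳ_str) = Σ Wₕ²(1−fₕ)sₕ²/nₕ with Wₕ = Nₕ/29327:
  Dept IV: (1431/29327)²·(1−303/1431)·180200/303 = 1.1161578
  Dept II: (6153/29327)²·(1−273/6153)·8280/273 = 1.2758413
  Dept I: (2014/29327)²·(1−441/2014)·15000/441 = 0.12528688
  Dept III: (19729/29327)²·(1−4800/19729)·18800/4800 = 1.3412728
  → Var(ȳ_str) = 3.8585588.
Var(ȳ_srs) = (1 − 5817/29327)·31120/5817 = 4.2886985.
deff = 3.8585588 / 4.2886985 = 0.8997.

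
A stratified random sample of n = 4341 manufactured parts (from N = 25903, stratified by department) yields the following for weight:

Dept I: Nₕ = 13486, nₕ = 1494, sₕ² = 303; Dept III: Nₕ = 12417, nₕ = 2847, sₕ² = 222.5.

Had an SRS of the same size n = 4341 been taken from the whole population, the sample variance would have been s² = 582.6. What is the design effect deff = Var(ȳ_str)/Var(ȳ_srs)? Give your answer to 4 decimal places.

0.5615

Var(ȳ_str) = Σ Wₕ²(1−fₕ)sₕ²/nₕ with Wₕ = Nₕ/25903:
  Dept I: (13486/25903)²·(1−1494/13486)·303/1494 = 0.048883993
  Dept III: (12417/25903)²·(1−2847/12417)·222.5/2847 = 0.013841114
  → Var(ȳ_str) = 0.062725107.
Var(ȳ_srs) = (1 − 4341/25903)·582.6/4341 = 0.1117171.
deff = 0.062725107 / 0.1117171 = 0.5615.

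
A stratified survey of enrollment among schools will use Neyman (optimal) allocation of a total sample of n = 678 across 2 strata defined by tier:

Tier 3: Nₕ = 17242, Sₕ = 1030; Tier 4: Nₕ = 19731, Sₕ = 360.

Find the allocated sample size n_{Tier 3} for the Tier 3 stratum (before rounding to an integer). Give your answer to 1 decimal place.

Neyman allocation: nₕ = n·NₕSₕ / Σⱼ NⱼSⱼ.
Σ NⱼSⱼ = 17242·1030 + 19731·360 = 2.486242 × 10^7.
n_{Tier 3} = 678·17242·1030 / (2.486242 × 10^7) = 484.3.

484.3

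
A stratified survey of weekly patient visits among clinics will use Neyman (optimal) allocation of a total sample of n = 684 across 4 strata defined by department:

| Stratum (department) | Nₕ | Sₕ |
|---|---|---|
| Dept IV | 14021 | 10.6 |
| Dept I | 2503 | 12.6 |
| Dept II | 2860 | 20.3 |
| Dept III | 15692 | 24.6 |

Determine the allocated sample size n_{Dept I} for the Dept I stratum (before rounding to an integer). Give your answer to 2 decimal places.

Neyman allocation: nₕ = n·NₕSₕ / Σⱼ NⱼSⱼ.
Σ NⱼSⱼ = 14021·10.6 + 2503·12.6 + 2860·20.3 + 15692·24.6 = 624241.6.
n_{Dept I} = 684·2503·12.6 / 624241.6 = 34.56.

34.56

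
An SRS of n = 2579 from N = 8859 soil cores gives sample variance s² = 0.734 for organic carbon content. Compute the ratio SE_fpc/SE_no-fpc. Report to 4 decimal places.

0.8420

f = n/N = 2579/8859 = 0.29111638.
SE_no-fpc = √(s²/n) = 0.016870283; SE_fpc = √((1−f)s²/n) = 0.014203973.
Ratio = √(1−f) = 0.84195227.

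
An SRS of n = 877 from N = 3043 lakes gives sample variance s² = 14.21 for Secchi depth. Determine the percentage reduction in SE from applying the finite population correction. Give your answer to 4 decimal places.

15.6319

f = n/N = 877/3043 = 0.28820243.
SE_no-fpc = √(s²/n) = 0.12729087; SE_fpc = √((1−f)s²/n) = 0.10739288.
Ratio = √(1−f) = 0.84368096. Reduction = 100·(1 − 0.84368096) = 15.6319%.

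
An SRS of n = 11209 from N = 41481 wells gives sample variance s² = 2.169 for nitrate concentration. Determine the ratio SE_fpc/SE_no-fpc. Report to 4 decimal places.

0.8543

f = n/N = 11209/41481 = 0.27022010.
SE_no-fpc = √(s²/n) = 0.013910615; SE_fpc = √((1−f)s²/n) = 0.011883443.
Ratio = √(1−f) = 0.85427156.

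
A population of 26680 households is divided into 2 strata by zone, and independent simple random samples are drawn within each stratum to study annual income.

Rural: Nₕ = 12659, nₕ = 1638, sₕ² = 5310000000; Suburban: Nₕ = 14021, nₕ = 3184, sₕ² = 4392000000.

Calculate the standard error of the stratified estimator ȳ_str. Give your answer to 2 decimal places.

964.27

Var(ȳ_str) = Σₕ Wₕ²(1 − fₕ)sₕ²/nₕ with Wₕ = Nₕ/N, N = 26680.
Rural: Wₕ = 0.47447526; term = 0.47447526²·(1 − 0.12939411)·5310000000/1638 = 635373.91.
Suburban: Wₕ = 0.52552474; term = 0.52552474²·(1 − 0.22708794)·4392000000/3184 = 294446.02.
Sum = 929819.93.
SE = √(929819.93) = 964.27.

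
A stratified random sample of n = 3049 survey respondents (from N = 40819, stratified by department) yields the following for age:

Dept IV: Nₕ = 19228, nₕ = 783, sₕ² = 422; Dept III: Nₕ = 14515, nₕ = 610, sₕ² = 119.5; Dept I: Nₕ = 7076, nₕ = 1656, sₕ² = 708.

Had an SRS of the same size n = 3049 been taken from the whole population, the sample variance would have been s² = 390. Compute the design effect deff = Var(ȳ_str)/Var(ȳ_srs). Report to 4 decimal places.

Var(ȳ_str) = Σ Wₕ²(1−fₕ)sₕ²/nₕ with Wₕ = Nₕ/40819:
  Dept IV: (19228/40819)²·(1−783/19228)·422/783 = 0.11471989
  Dept III: (14515/40819)²·(1−610/14515)·119.5/610 = 0.023730199
  Dept I: (7076/40819)²·(1−1656/7076)·708/1656 = 0.0098409112
  → Var(ȳ_str) = 0.148291.
Var(ȳ_srs) = (1 − 3049/40819)·390/3049 = 0.11835642.
deff = 0.148291 / 0.11835642 = 1.2529.

1.2529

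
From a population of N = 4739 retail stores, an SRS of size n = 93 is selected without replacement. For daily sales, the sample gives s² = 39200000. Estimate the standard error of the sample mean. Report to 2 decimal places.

642.83

Under SRS without replacement, Var(ȳ) = (1 − f)·s²/n with f = n/N = 93/4739 = 0.01962439.
Var(ȳ) = (1 − 0.01962439)·39200000/93 = 0.98037561·421505.38 = 413233.59.
SE(ȳ) = √(413233.59) = 642.83.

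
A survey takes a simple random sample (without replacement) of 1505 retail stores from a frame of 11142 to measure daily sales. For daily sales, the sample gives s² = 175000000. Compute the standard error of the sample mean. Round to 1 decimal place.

317.1

Under SRS without replacement, Var(ȳ) = (1 − f)·s²/n with f = n/N = 1505/11142 = 0.13507449.
Var(ȳ) = (1 − 0.13507449)·175000000/1505 = 0.86492551·116279.07 = 100572.73.
SE(ȳ) = √(100572.73) = 317.1.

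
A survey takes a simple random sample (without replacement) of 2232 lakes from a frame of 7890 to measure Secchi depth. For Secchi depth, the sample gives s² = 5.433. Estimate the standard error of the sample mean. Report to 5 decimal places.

0.04178

Under SRS without replacement, Var(ȳ) = (1 − f)·s²/n with f = n/N = 2232/7890 = 0.28288973.
Var(ȳ) = (1 − 0.28288973)·5.433/2232 = 0.71711027·0.0024341398 = 0.0017455466.
SE(ȳ) = √(0.0017455466) = 0.04178.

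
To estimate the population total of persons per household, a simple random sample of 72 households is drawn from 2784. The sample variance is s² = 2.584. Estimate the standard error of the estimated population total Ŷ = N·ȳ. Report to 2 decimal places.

Var(Ŷ) = N²·Var(ȳ) = N²·(1 − n/N)·s²/n.
f = 72/2784 = 0.02586207; Var(ȳ) = 0.97413793·2.584/72 = 0.034960728.
Var(Ŷ) = 2784² · 0.034960728 = 270968.58.
SE(Ŷ) = √(270968.58) = 520.55.

520.55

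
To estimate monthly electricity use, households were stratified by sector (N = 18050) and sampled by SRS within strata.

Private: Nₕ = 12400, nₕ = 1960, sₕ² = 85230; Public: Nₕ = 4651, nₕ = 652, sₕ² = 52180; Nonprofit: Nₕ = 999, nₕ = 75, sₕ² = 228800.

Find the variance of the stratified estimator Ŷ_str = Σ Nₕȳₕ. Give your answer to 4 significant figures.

9.934 × 10^9

Var(Ŷ_str) = Σₕ Nₕ²(1 − fₕ)sₕ²/nₕ.
Private: 12400²·(1 − 1960/12400)·85230/1960 = 5.6293545 × 10^9.
Public: 4651²·(1 − 652/4651)·52180/652 = 1.4885185 × 10^9.
Nonprofit: 999²·(1 − 75/999)·228800/75 = 2.8159972 × 10^9.
Sum = 9.9338702 × 10^9.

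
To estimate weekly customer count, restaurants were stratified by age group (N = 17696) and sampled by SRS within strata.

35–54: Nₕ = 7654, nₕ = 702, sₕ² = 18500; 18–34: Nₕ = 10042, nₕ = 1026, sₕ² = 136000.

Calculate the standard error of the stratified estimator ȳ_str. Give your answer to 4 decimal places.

6.5424

Var(ȳ_str) = Σₕ Wₕ²(1 − fₕ)sₕ²/nₕ with Wₕ = Nₕ/N, N = 17696.
35–54: Wₕ = 0.43252712; term = 0.43252712²·(1 − 0.09171675)·18500/702 = 4.4779848.
18–34: Wₕ = 0.56747288; term = 0.56747288²·(1 − 0.10217088)·136000/1026 = 38.324407.
Sum = 42.802392.
SE = √(42.802392) = 6.5424.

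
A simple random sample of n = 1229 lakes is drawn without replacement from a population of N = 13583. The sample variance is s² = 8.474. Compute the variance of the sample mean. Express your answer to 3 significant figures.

0.00627

Under SRS without replacement, Var(ȳ) = (1 − f)·s²/n with f = n/N = 1229/13583 = 0.09048075.
Var(ȳ) = (1 − 0.09048075)·8.474/1229 = 0.90951925·0.0068950366 = 0.0062711685.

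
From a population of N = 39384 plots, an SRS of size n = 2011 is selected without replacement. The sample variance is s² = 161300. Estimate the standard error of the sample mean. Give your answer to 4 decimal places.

Under SRS without replacement, Var(ȳ) = (1 − f)·s²/n with f = n/N = 2011/39384 = 0.05106134.
Var(ȳ) = (1 − 0.05106134)·161300/2011 = 0.94893866·80.208851 = 76.11328.
SE(ȳ) = √(76.11328) = 8.7243.

8.7243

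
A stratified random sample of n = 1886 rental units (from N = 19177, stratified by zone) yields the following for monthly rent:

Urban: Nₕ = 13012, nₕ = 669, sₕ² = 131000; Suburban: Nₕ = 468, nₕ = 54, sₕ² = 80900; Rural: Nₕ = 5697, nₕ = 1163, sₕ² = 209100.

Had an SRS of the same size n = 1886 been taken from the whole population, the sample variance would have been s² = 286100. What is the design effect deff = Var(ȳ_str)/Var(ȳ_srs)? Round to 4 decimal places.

0.7233

Var(ȳ_str) = Σ Wₕ²(1−fₕ)sₕ²/nₕ with Wₕ = Nₕ/19177:
  Urban: (13012/19177)²·(1−669/13012)·131000/669 = 85.516245
  Suburban: (468/19177)²·(1−54/468)·80900/54 = 0.78929549
  Rural: (5697/19177)²·(1−1163/5697)·209100/1163 = 12.628179
  → Var(ȳ_str) = 98.933719.
Var(ȳ_srs) = (1 − 1886/19177)·286100/1886 = 136.7778.
deff = 98.933719 / 136.7778 = 0.7233.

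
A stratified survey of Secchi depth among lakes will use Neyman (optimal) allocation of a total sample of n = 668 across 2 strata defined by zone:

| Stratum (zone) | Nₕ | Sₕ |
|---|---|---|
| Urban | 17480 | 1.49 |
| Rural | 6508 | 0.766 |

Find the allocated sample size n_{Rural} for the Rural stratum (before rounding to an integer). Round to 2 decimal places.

Neyman allocation: nₕ = n·NₕSₕ / Σⱼ NⱼSⱼ.
Σ NⱼSⱼ = 17480·1.49 + 6508·0.766 = 31030.328.
n_{Rural} = 668·6508·0.766 / 31030.328 = 107.32.

107.32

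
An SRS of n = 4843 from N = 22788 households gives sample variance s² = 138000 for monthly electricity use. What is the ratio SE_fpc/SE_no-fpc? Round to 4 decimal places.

0.8874

f = n/N = 4843/22788 = 0.21252414.
SE_no-fpc = √(s²/n) = 5.338046; SE_fpc = √((1−f)s²/n) = 4.7369733.
Ratio = √(1−f) = 0.88739837.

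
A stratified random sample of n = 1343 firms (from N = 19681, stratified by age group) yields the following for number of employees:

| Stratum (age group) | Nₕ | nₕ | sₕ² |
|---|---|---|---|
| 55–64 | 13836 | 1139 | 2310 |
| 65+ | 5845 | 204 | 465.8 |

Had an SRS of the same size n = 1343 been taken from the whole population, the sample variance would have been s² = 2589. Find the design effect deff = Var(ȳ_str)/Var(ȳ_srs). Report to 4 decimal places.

Var(ȳ_str) = Σ Wₕ²(1−fₕ)sₕ²/nₕ with Wₕ = Nₕ/19681:
  55–64: (13836/19681)²·(1−1139/13836)·2310/1139 = 0.91982584
  65+: (5845/19681)²·(1−204/5845)·465.8/204 = 0.1943639
  → Var(ȳ_str) = 1.1141897.
Var(ȳ_srs) = (1 − 1343/19681)·2589/1343 = 1.7962254.
deff = 1.1141897 / 1.7962254 = 0.6203.

0.6203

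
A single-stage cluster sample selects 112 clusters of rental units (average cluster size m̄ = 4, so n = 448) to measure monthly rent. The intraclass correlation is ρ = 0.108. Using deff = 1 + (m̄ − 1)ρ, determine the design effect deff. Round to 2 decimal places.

1.32

deff = 1 + (4 − 1)·0.108 = 1 + 0.324 = 1.324.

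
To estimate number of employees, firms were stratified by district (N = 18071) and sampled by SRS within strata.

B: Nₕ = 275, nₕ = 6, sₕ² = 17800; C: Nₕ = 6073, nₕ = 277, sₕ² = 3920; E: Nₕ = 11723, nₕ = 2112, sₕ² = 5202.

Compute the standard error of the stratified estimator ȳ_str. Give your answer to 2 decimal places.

Var(ȳ_str) = Σₕ Wₕ²(1 − fₕ)sₕ²/nₕ with Wₕ = Nₕ/N, N = 18071.
B: Wₕ = 0.01521775; term = 0.01521775²·(1 − 0.02181818)·17800/6 = 0.67203107.
C: Wₕ = 0.33606331; term = 0.33606331²·(1 − 0.04561172)·3920/277 = 1.5253643.
E: Wₕ = 0.64871894; term = 0.64871894²·(1 − 0.18015866)·5202/2112 = 0.84980524.
Sum = 3.0472006.
SE = √(3.0472006) = 1.75.

1.75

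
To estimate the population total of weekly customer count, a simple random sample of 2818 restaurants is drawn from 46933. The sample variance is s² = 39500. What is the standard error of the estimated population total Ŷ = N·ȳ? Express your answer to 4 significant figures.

170400

Var(Ŷ) = N²·Var(ȳ) = N²·(1 − n/N)·s²/n.
f = 2818/46933 = 0.06004304; Var(ȳ) = 0.93995696·39500/2818 = 13.175408.
Var(Ŷ) = 46933² · 13.175408 = 2.9021557 × 10^10.
SE(Ŷ) = √(2.9021557 × 10^10) = 170400.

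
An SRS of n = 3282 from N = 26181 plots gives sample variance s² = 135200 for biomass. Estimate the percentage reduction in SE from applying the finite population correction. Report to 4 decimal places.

6.4777

f = n/N = 3282/26181 = 0.12535808.
SE_no-fpc = √(s²/n) = 6.4182859; SE_fpc = √((1−f)s²/n) = 6.0025281.
Ratio = √(1−f) = 0.93522292. Reduction = 100·(1 − 0.93522292) = 6.4777%.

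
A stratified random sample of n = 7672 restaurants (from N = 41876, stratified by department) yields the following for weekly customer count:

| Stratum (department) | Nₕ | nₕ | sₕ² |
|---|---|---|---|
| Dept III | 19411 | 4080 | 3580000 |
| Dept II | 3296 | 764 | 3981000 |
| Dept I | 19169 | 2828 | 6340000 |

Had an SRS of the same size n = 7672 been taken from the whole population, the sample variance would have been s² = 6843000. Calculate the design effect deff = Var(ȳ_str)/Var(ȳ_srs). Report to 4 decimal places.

Var(ȳ_str) = Σ Wₕ²(1−fₕ)sₕ²/nₕ with Wₕ = Nₕ/41876:
  Dept III: (19411/41876)²·(1−4080/19411)·3580000/4080 = 148.90555
  Dept II: (3296/41876)²·(1−764/3296)·3981000/764 = 24.798153
  Dept I: (19169/41876)²·(1−2828/19169)·6340000/2828 = 400.45854
  → Var(ȳ_str) = 574.16224.
Var(ȳ_srs) = (1 − 7672/41876)·6843000/7672 = 728.53371.
deff = 574.16224 / 728.53371 = 0.7881.

0.7881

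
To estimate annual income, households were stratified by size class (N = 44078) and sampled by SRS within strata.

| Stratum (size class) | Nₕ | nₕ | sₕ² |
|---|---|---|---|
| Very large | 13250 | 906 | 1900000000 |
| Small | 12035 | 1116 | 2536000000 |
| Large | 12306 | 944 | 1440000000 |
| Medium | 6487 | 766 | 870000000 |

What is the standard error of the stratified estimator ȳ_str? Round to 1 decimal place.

Var(ȳ_str) = Σₕ Wₕ²(1 − fₕ)sₕ²/nₕ with Wₕ = Nₕ/N, N = 44078.
Very large: Wₕ = 0.30060348; term = 0.30060348²·(1 − 0.06837736)·1900000000/906 = 176544.19.
Small: Wₕ = 0.27303870; term = 0.27303870²·(1 − 0.09272954)·2536000000/1116 = 153698.72.
Large: Wₕ = 0.27918690; term = 0.27918690²·(1 − 0.07671055)·1440000000/944 = 109778.79.
Medium: Wₕ = 0.14717092; term = 0.14717092²·(1 − 0.11808232)·870000000/766 = 21695.146.
Sum = 461716.85.
SE = √(461716.85) = 679.5.

679.5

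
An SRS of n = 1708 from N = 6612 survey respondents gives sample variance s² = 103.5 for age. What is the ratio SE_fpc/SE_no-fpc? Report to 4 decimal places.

0.8612

f = n/N = 1708/6612 = 0.25831821.
SE_no-fpc = √(s²/n) = 0.24616496; SE_fpc = √((1−f)s²/n) = 0.2119996.
Ratio = √(1−f) = 0.86120949.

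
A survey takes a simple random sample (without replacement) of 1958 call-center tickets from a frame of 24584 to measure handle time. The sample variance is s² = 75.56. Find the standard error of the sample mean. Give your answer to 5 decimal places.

0.18846

Under SRS without replacement, Var(ȳ) = (1 − f)·s²/n with f = n/N = 1958/24584 = 0.07964530.
Var(ȳ) = (1 − 0.07964530)·75.56/1958 = 0.92035470·0.038590398 = 0.035516855.
SE(ȳ) = √(0.035516855) = 0.18846.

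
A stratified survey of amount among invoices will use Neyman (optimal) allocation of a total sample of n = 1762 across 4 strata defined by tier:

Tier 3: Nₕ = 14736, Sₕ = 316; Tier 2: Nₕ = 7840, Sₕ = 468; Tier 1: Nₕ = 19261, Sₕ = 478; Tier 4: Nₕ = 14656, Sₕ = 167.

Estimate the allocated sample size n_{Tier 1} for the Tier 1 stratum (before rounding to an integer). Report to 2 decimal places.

811.93

Neyman allocation: nₕ = n·NₕSₕ / Σⱼ NⱼSⱼ.
Σ NⱼSⱼ = 14736·316 + 7840·468 + 19261·478 + 14656·167 = 1.9980006 × 10^7.
n_{Tier 1} = 1762·19261·478 / (1.9980006 × 10^7) = 811.93.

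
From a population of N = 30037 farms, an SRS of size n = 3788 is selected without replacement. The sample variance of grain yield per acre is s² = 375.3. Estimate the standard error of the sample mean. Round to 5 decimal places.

Under SRS without replacement, Var(ȳ) = (1 − f)·s²/n with f = n/N = 3788/30037 = 0.12611113.
Var(ȳ) = (1 − 0.12611113)·375.3/3788 = 0.87388887·0.09907603 = 0.08658144.
SE(ȳ) = √(0.08658144) = 0.29425.

0.29425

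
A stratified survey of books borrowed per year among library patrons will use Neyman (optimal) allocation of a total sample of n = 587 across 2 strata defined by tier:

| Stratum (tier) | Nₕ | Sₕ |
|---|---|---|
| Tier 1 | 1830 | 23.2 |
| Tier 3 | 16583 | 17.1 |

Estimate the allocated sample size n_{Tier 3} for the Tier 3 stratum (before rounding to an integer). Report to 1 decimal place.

Neyman allocation: nₕ = n·NₕSₕ / Σⱼ NⱼSⱼ.
Σ NⱼSⱼ = 1830·23.2 + 16583·17.1 = 326025.3.
n_{Tier 3} = 587·16583·17.1 / 326025.3 = 510.6.

510.6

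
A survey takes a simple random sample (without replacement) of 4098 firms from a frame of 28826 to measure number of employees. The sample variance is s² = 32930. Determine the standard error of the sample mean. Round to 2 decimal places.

Under SRS without replacement, Var(ȳ) = (1 − f)·s²/n with f = n/N = 4098/28826 = 0.14216332.
Var(ȳ) = (1 − 0.14216332)·32930/4098 = 0.85783668·8.0356271 = 6.8932557.
SE(ȳ) = √(6.8932557) = 2.63.

2.63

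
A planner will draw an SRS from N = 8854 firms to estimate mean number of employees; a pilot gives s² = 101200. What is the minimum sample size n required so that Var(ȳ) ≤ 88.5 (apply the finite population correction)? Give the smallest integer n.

Without fpc, n₀ = s²/D = 101200/88.5 = 1143.5028.
With fpc, (1 − n/N)·s²/n ≤ D requires n ≥ n₀/(1 + n₀/N) = 1143.5028/(1 + 1143.5028/8854) = 1012.7103.
Rounding up, n = 1013.

1013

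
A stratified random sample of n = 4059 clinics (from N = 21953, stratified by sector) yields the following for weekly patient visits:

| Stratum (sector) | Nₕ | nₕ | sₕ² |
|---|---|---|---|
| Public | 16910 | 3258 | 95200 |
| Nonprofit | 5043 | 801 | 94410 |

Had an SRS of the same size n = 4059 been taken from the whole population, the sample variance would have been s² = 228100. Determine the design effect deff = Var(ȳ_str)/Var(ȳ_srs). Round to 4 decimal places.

Var(ȳ_str) = Σ Wₕ²(1−fₕ)sₕ²/nₕ with Wₕ = Nₕ/21953:
  Public: (16910/21953)²·(1−3258/16910)·95200/3258 = 13.997098
  Nonprofit: (5043/21953)²·(1−801/5043)·94410/801 = 5.231875
  → Var(ȳ_str) = 19.228973.
Var(ȳ_srs) = (1 − 4059/21953)·228100/4059 = 45.805728.
deff = 19.228973 / 45.805728 = 0.4198.

0.4198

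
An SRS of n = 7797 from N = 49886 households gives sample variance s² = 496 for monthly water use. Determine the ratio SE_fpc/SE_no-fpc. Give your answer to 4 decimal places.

f = n/N = 7797/49886 = 0.15629636.
SE_no-fpc = √(s²/n) = 0.25221858; SE_fpc = √((1−f)s²/n) = 0.23167119.
Ratio = √(1−f) = 0.91853342.

0.9185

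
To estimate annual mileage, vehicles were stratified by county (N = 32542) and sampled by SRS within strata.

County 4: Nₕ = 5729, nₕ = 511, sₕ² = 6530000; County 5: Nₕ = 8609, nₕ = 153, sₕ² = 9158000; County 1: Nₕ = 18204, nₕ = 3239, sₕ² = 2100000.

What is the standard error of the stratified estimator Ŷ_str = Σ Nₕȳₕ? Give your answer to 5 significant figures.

2.2172 × 10^6

Var(Ŷ_str) = Σₕ Nₕ²(1 − fₕ)sₕ²/nₕ.
County 4: 5729²·(1 − 511/5729)·6530000/511 = 3.8201039 × 10^11.
County 5: 8609²·(1 − 153/8609)·9158000/153 = 4.3573946 × 10^12.
County 1: 18204²·(1 − 3239/18204)·2100000/3239 = 1.7662489 × 10^11.
Sum = 4.9160299 × 10^12.
SE = √(4.9160299 × 10^12) = 2.2172 × 10^6.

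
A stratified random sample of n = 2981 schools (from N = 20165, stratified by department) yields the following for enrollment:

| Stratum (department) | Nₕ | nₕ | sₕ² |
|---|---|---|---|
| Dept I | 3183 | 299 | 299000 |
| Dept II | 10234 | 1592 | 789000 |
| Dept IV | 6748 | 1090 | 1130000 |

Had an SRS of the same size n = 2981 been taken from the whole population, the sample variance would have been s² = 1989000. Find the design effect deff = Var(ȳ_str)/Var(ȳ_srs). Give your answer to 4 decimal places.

Var(ȳ_str) = Σ Wₕ²(1−fₕ)sₕ²/nₕ with Wₕ = Nₕ/20165:
  Dept I: (3183/20165)²·(1−299/3183)·299000/299 = 22.575399
  Dept II: (10234/20165)²·(1−1592/10234)·789000/1592 = 107.79464
  Dept IV: (6748/20165)²·(1−1090/6748)·1130000/1090 = 97.340486
  → Var(ȳ_str) = 227.71053.
Var(ȳ_srs) = (1 − 2981/20165)·1989000/2981 = 568.58951.
deff = 227.71053 / 568.58951 = 0.4005.

0.4005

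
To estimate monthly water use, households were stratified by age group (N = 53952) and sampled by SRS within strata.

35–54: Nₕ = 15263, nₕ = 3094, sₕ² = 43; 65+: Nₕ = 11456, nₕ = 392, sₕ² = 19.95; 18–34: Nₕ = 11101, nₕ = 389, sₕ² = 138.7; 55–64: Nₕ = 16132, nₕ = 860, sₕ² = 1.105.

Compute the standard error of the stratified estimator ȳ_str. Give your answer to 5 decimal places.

Var(ȳ_str) = Σₕ Wₕ²(1 − fₕ)sₕ²/nₕ with Wₕ = Nₕ/N, N = 53952.
35–54: Wₕ = 0.28289961; term = 0.28289961²·(1 − 0.20271244)·43/3094 = 8.8680441 × 10^-4.
65+: Wₕ = 0.21233689; term = 0.21233689²·(1 − 0.03421788)·19.95/392 = 0.0022160875.
18–34: Wₕ = 0.20575697; term = 0.20575697²·(1 − 0.03504189)·138.7/389 = 0.014566138.
55–64: Wₕ = 0.29900652; term = 0.29900652²·(1 − 0.05331019)·1.105/860 = 1.087509 × 10^-4.
Sum = 0.017777781.
SE = √(0.017777781) = 0.13333.

0.13333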